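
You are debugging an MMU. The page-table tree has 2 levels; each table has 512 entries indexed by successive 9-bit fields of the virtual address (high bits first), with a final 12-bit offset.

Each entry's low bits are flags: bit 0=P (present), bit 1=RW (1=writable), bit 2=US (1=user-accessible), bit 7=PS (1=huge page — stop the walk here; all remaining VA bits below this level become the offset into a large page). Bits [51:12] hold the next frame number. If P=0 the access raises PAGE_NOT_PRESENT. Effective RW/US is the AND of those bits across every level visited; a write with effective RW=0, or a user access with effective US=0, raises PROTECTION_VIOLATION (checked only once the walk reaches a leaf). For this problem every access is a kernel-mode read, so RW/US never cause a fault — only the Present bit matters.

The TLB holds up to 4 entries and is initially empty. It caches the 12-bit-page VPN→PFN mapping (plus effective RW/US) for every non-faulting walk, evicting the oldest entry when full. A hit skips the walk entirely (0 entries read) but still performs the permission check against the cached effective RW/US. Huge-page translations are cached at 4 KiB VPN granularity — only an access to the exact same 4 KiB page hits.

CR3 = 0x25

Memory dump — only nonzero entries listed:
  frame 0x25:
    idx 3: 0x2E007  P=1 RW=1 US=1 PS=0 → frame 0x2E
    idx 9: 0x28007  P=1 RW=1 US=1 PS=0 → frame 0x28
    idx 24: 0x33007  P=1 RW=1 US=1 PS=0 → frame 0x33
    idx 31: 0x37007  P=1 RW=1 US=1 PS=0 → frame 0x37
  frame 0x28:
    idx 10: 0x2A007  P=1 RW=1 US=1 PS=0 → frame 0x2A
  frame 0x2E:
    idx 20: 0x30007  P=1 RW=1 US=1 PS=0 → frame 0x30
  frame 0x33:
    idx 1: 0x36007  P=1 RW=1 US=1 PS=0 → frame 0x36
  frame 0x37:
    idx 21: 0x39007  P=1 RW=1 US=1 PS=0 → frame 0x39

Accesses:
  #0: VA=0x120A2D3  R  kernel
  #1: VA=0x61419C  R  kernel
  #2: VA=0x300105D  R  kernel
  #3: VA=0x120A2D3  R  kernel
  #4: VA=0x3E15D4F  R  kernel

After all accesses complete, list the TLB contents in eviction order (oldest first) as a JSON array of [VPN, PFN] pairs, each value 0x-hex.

Per-access translation:
#0 VA=0x120A2D3 (r,kernel):
  L0: frame=0x25 idx=9 entry=0x28007 [P=1 RW=1 US=1 PS=0]
  L1: frame=0x28 idx=10 entry=0x2A007 [P=1 RW=1 US=1 PS=0]
  ✓ 0x2A2D3  — 2 lookups
#1 VA=0x61419C (r,kernel):
  L0: frame=0x25 idx=3 entry=0x2E007 [P=1 RW=1 US=1 PS=0]
  L1: frame=0x2E idx=20 entry=0x30007 [P=1 RW=1 US=1 PS=0]
  ✓ 0x3019C  — 2 lookups
#2 VA=0x300105D (r,kernel):
  L0: frame=0x25 idx=24 entry=0x33007 [P=1 RW=1 US=1 PS=0]
  L1: frame=0x33 idx=1 entry=0x36007 [P=1 RW=1 US=1 PS=0]
  ✓ 0x3605D  — 2 lookups
#3 VA=0x120A2D3 (r,kernel):
  TLB hit vpn=0x120A → PA=0x2A2D3
#4 VA=0x3E15D4F (r,kernel):
  L0: frame=0x25 idx=31 entry=0x37007 [P=1 RW=1 US=1 PS=0]
  L1: frame=0x37 idx=21 entry=0x39007 [P=1 RW=1 US=1 PS=0]
  ✓ 0x39D4F  — 2 lookups

TLB: [["0x120A", "0x2A"], ["0x614", "0x30"], ["0x3001", "0x36"], ["0x3E15", "0x39"]]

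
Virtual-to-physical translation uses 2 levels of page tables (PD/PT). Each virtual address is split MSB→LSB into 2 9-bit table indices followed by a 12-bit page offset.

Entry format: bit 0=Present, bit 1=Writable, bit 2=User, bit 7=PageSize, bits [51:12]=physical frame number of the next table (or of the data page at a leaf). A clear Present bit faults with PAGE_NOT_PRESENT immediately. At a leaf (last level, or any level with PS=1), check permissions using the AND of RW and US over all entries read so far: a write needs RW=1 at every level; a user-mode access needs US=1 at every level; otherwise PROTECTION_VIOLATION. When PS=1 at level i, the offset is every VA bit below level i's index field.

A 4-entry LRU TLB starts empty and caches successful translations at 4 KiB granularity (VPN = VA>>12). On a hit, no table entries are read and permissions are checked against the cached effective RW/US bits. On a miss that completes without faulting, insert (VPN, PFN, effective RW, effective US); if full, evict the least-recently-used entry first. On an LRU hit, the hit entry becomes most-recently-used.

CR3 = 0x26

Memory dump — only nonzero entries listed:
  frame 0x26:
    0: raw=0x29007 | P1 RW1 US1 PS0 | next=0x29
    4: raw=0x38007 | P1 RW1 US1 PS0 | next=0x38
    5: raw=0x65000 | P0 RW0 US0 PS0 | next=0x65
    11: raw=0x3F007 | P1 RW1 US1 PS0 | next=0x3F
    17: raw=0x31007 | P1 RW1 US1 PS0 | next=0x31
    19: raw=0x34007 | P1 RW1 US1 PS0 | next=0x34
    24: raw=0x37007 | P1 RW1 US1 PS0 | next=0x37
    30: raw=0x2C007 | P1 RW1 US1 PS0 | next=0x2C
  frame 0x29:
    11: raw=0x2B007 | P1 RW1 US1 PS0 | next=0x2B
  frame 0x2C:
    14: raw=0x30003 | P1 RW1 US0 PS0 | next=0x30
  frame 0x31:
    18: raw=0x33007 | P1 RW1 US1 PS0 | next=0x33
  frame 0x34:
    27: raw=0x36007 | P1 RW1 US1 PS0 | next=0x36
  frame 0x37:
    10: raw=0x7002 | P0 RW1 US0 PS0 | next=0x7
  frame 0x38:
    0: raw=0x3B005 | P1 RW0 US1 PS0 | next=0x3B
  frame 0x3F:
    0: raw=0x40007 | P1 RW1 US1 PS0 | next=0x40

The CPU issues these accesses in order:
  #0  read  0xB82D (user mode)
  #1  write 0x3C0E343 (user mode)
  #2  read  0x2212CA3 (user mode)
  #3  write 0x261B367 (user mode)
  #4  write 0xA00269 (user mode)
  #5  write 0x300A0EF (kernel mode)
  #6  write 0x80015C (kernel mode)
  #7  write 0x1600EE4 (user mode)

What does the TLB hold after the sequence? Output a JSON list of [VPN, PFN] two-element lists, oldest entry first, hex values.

Per-access translation:
#0 VA=0xB82D (r,user):
  L0 @0x26[0] → 0x29007  P=1,RW=1,US=1,PS=0
  L1 @0x29[11] → 0x2B007  P=1,RW=1,US=1,PS=0
  → PA=0x2B82D  (2 entries read)
#1 VA=0x3C0E343 (w,user):
  L0 @0x26[30] → 0x2C007  P=1,RW=1,US=1,PS=0
  L1 @0x2C[14] → 0x30003  P=1,RW=1,US=0,PS=0
  ✗ PROTECTION_VIOLATION  [2 reads]
#2 VA=0x2212CA3 (r,user):
  L0 @0x26[17] → 0x31007  P=1,RW=1,US=1,PS=0
  L1 @0x31[18] → 0x33007  P=1,RW=1,US=1,PS=0
  → PA=0x33CA3  (2 entries read)
#3 VA=0x261B367 (w,user):
  L0 @0x26[19] → 0x34007  P=1,RW=1,US=1,PS=0
  L1 @0x34[27] → 0x36007  P=1,RW=1,US=1,PS=0
  → PA=0x36367  (2 entries read)
#4 VA=0xA00269 (w,user):
  L0 @0x26[5] → 0x65000  P=0,RW=0,US=0,PS=0
  ✗ PAGE_NOT_PRESENT  [1 reads]
#5 VA=0x300A0EF (w,kernel):
  L0 @0x26[24] → 0x37007  P=1,RW=1,US=1,PS=0
  L1 @0x37[10] → 0x7002  P=0,RW=1,US=0,PS=0
  ✗ PAGE_NOT_PRESENT  [2 reads]
#6 VA=0x80015C (w,kernel):
  L0 @0x26[4] → 0x38007  P=1,RW=1,US=1,PS=0
  L1 @0x38[0] → 0x3B005  P=1,RW=0,US=1,PS=0
  ✗ PROTECTION_VIOLATION  [2 reads]
#7 VA=0x1600EE4 (w,user):
  L0 @0x26[11] → 0x3F007  P=1,RW=1,US=1,PS=0
  L1 @0x3F[0] → 0x40007  P=1,RW=1,US=1,PS=0
  → PA=0x40EE4  (2 entries read)

TLB: [["0xB", "0x2B"], ["0x2212", "0x33"], ["0x261B", "0x36"], ["0x1600", "0x40"]]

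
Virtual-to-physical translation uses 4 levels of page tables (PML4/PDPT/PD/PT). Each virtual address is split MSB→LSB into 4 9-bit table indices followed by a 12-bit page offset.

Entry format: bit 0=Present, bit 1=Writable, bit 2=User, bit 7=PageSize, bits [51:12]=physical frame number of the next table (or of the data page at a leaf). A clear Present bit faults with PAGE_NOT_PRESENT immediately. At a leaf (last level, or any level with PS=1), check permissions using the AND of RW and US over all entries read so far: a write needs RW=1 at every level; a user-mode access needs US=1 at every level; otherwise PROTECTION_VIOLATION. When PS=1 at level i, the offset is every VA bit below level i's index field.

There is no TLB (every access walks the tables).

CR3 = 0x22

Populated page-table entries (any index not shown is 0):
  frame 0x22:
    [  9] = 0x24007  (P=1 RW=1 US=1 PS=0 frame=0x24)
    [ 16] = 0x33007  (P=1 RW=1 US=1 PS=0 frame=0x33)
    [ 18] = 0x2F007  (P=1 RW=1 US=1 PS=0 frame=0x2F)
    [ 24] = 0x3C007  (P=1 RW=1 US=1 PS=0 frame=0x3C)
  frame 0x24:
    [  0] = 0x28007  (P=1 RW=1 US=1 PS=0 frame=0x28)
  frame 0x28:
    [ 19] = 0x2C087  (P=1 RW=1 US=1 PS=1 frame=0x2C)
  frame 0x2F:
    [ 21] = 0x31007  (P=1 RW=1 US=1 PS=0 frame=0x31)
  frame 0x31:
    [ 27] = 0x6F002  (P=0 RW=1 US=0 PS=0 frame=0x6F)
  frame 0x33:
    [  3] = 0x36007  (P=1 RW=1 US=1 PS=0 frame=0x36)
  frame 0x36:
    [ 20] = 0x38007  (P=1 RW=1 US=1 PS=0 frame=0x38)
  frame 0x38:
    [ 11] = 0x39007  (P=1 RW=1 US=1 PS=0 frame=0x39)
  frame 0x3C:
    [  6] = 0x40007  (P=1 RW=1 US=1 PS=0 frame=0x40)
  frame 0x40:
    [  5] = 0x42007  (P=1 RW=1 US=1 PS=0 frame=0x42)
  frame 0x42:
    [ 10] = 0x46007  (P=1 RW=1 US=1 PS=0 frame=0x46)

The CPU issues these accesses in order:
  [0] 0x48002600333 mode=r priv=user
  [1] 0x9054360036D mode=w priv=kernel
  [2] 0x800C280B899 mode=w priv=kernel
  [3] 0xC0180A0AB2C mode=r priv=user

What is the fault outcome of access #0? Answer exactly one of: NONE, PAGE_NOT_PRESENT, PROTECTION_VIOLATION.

Walk each access:
#0 VA=0x48002600333 (r,user):
  [0] read 0x22 idx=9: raw=0x24007 flags P=1 W=1 U=1 S=0
  [1] read 0x24 idx=0: raw=0x28007 flags P=1 W=1 U=1 S=0
  [2] read 0x28 idx=19: raw=0x2C087 flags P=1 W=1 U=1 S=1
  ⇒ phys 0x2C333 (huge @L2)  [3 reads]
#1 VA=0x9054360036D (w,kernel):
  [0] read 0x22 idx=18: raw=0x2F007 flags P=1 W=1 U=1 S=0
  [1] read 0x2F idx=21: raw=0x31007 flags P=1 W=1 U=1 S=0
  [2] read 0x31 idx=27: raw=0x6F002 flags P=0 W=1 U=0 S=0
  → PAGE_NOT_PRESENT  (3 entries read)
#2 VA=0x800C280B899 (w,kernel):
  [0] read 0x22 idx=16: raw=0x33007 flags P=1 W=1 U=1 S=0
  [1] read 0x33 idx=3: raw=0x36007 flags P=1 W=1 U=1 S=0
  [2] read 0x36 idx=20: raw=0x38007 flags P=1 W=1 U=1 S=0
  [3] read 0x38 idx=11: raw=0x39007 flags P=1 W=1 U=1 S=0
  ⇒ phys 0x39899  [4 reads]
#3 VA=0xC0180A0AB2C (r,user):
  [0] read 0x22 idx=24: raw=0x3C007 flags P=1 W=1 U=1 S=0
  [1] read 0x3C idx=6: raw=0x40007 flags P=1 W=1 U=1 S=0
  [2] read 0x40 idx=5: raw=0x42007 flags P=1 W=1 U=1 S=0
  [3] read 0x42 idx=10: raw=0x46007 flags P=1 W=1 U=1 S=0
  ⇒ phys 0x46B2C  [4 reads]

Access #0 fault: NONE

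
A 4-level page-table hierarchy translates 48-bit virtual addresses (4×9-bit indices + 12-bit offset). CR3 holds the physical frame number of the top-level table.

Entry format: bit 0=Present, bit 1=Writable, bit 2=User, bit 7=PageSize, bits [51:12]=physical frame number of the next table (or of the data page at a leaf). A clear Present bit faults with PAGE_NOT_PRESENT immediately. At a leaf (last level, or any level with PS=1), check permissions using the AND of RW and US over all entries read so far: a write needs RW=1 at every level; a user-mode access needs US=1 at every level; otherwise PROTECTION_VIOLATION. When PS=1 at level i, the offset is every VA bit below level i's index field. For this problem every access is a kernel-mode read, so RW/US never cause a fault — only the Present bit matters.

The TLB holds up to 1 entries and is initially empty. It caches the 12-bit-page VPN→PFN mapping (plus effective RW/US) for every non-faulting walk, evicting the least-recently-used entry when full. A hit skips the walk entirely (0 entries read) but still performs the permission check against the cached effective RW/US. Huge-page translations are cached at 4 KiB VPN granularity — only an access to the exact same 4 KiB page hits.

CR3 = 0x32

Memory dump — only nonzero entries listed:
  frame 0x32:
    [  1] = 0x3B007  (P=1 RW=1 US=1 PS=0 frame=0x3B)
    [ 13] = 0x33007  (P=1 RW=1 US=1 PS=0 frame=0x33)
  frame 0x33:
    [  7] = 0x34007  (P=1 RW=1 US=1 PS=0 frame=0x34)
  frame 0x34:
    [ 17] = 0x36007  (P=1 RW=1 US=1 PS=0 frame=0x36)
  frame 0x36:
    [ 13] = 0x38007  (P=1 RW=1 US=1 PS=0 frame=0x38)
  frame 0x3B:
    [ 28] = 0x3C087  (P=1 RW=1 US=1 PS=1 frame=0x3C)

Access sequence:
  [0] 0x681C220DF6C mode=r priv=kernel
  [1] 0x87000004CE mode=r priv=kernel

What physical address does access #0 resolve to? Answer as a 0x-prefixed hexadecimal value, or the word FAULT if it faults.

Trace:
#0 VA=0x681C220DF6C (r,kernel):
  L0: frame=0x32 idx=13 entry=0x33007 [P=1 RW=1 US=1 PS=0]
  L1: frame=0x33 idx=7 entry=0x34007 [P=1 RW=1 US=1 PS=0]
  L2: frame=0x34 idx=17 entry=0x36007 [P=1 RW=1 US=1 PS=0]
  L3: frame=0x36 idx=13 entry=0x38007 [P=1 RW=1 US=1 PS=0]
  ⇒ phys 0x38F6C  [4 reads]
#1 VA=0x87000004CE (r,kernel):
  L0: frame=0x32 idx=1 entry=0x3B007 [P=1 RW=1 US=1 PS=0]
  L1: frame=0x3B idx=28 entry=0x3C087 [P=1 RW=1 US=1 PS=1]
  ⇒ phys 0x3C4CE (huge @L1)  [2 reads]

Access #0 PA: 0x38F6C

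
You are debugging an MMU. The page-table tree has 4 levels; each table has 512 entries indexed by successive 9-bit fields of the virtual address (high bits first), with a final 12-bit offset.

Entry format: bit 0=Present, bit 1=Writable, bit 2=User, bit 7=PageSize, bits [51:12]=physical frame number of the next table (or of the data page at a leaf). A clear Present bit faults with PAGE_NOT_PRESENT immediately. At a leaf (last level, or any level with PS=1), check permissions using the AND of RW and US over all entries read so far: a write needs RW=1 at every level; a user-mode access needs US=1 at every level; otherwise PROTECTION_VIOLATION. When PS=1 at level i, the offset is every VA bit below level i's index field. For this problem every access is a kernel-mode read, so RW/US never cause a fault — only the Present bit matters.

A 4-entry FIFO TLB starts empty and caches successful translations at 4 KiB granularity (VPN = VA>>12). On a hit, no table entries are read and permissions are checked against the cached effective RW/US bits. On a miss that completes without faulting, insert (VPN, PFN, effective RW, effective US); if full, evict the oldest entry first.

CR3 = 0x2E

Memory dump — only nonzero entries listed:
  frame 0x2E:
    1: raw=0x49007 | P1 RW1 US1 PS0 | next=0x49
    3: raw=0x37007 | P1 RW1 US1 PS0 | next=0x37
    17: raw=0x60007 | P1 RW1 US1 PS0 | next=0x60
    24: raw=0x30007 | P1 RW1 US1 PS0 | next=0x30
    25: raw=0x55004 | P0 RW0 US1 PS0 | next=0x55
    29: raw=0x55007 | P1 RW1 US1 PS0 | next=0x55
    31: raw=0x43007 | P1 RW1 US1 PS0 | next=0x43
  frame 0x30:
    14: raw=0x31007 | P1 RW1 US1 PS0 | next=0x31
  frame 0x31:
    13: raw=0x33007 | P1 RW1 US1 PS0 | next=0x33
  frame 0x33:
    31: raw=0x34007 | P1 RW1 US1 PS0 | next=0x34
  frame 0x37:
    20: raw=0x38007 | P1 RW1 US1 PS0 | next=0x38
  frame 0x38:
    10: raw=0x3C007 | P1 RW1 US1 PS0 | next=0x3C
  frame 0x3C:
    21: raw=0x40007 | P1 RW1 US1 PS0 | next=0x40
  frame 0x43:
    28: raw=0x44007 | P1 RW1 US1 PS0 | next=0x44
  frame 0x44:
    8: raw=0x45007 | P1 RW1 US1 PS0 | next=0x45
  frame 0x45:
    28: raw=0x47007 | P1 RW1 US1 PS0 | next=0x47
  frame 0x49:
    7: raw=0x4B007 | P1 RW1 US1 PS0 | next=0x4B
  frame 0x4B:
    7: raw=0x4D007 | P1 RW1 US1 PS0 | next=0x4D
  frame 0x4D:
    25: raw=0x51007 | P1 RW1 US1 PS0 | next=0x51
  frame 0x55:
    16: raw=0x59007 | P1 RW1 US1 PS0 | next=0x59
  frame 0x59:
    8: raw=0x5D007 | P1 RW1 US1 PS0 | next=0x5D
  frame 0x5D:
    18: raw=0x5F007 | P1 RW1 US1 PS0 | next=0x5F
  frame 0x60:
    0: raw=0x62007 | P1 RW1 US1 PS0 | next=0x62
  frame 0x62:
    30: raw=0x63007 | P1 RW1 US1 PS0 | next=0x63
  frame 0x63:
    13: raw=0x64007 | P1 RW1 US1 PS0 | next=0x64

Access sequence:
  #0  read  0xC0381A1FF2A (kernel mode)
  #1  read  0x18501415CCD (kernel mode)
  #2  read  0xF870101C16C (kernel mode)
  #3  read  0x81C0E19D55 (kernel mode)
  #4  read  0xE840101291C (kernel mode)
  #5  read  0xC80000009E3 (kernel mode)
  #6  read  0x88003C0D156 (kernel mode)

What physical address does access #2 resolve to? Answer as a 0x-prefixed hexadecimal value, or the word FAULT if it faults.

Walk each access:
#0 VA=0xC0381A1FF2A (r,kernel):
  [0] read 0x2E idx=24: raw=0x30007 flags P=1 W=1 U=1 S=0
  [1] read 0x30 idx=14: raw=0x31007 flags P=1 W=1 U=1 S=0
  [2] read 0x31 idx=13: raw=0x33007 flags P=1 W=1 U=1 S=0
  [3] read 0x33 idx=31: raw=0x34007 flags P=1 W=1 U=1 S=0
  ✓ 0x34F2A  — 4 lookups
#1 VA=0x18501415CCD (r,kernel):
  [0] read 0x2E idx=3: raw=0x37007 flags P=1 W=1 U=1 S=0
  [1] read 0x37 idx=20: raw=0x38007 flags P=1 W=1 U=1 S=0
  [2] read 0x38 idx=10: raw=0x3C007 flags P=1 W=1 U=1 S=0
  [3] read 0x3C idx=21: raw=0x40007 flags P=1 W=1 U=1 S=0
  ✓ 0x40CCD  — 4 lookups
#2 VA=0xF870101C16C (r,kernel):
  [0] read 0x2E idx=31: raw=0x43007 flags P=1 W=1 U=1 S=0
  [1] read 0x43 idx=28: raw=0x44007 flags P=1 W=1 U=1 S=0
  [2] read 0x44 idx=8: raw=0x45007 flags P=1 W=1 U=1 S=0
  [3] read 0x45 idx=28: raw=0x47007 flags P=1 W=1 U=1 S=0
  ✓ 0x4716C  — 4 lookups
#3 VA=0x81C0E19D55 (r,kernel):
  [0] read 0x2E idx=1: raw=0x49007 flags P=1 W=1 U=1 S=0
  [1] read 0x49 idx=7: raw=0x4B007 flags P=1 W=1 U=1 S=0
  [2] read 0x4B idx=7: raw=0x4D007 flags P=1 W=1 U=1 S=0
  [3] read 0x4D idx=25: raw=0x51007 flags P=1 W=1 U=1 S=0
  ✓ 0x51D55  — 4 lookups
#4 VA=0xE840101291C (r,kernel):
  [0] read 0x2E idx=29: raw=0x55007 flags P=1 W=1 U=1 S=0
  [1] read 0x55 idx=16: raw=0x59007 flags P=1 W=1 U=1 S=0
  [2] read 0x59 idx=8: raw=0x5D007 flags P=1 W=1 U=1 S=0
  [3] read 0x5D idx=18: raw=0x5F007 flags P=1 W=1 U=1 S=0
  ✓ 0x5F91C  — 4 lookups
#5 VA=0xC80000009E3 (r,kernel):
  [0] read 0x2E idx=25: raw=0x55004 flags P=0 W=0 U=1 S=0
  ⇒ fault: PAGE_NOT_PRESENT  — 1 lookups
#6 VA=0x88003C0D156 (r,kernel):
  [0] read 0x2E idx=17: raw=0x60007 flags P=1 W=1 U=1 S=0
  [1] read 0x60 idx=0: raw=0x62007 flags P=1 W=1 U=1 S=0
  [2] read 0x62 idx=30: raw=0x63007 flags P=1 W=1 U=1 S=0
  [3] read 0x63 idx=13: raw=0x64007 flags P=1 W=1 U=1 S=0
  ✓ 0x64156  — 4 lookups

Access #2 PA: 0x4716C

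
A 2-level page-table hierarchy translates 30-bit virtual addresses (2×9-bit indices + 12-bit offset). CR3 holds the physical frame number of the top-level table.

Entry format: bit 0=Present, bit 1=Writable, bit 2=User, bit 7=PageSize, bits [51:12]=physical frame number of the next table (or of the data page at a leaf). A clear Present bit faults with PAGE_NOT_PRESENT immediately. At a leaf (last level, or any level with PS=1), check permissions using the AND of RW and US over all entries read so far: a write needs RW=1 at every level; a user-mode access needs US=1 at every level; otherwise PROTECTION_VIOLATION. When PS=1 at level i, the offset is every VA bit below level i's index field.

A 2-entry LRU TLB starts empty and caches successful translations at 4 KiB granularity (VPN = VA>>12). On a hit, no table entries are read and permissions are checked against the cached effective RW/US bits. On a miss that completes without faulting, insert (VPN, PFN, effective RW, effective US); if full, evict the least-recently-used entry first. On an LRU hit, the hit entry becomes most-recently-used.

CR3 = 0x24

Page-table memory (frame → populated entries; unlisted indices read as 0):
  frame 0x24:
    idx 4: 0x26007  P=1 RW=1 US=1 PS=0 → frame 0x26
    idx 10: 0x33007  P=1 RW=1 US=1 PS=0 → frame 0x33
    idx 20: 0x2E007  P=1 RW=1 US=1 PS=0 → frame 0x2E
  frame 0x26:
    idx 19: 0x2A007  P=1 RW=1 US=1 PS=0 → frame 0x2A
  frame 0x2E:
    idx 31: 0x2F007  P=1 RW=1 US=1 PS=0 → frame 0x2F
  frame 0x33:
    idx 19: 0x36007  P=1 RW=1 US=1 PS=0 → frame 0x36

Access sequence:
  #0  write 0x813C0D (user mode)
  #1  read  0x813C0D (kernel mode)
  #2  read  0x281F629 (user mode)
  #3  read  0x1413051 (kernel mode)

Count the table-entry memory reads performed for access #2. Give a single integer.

Per-access translation:
#0 VA=0x813C0D (w,user):
  L0 @0x24[4] → 0x26007  P=1,RW=1,US=1,PS=0
  L1 @0x26[19] → 0x2A007  P=1,RW=1,US=1,PS=0
  ✓ 0x2AC0D  — 2 lookups
#1 VA=0x813C0D (r,kernel):
  TLB hit vpn=0x813 → PA=0x2AC0D
#2 VA=0x281F629 (r,user):
  L0 @0x24[20] → 0x2E007  P=1,RW=1,US=1,PS=0
  L1 @0x2E[31] → 0x2F007  P=1,RW=1,US=1,PS=0
  ✓ 0x2F629  — 2 lookups
#3 VA=0x1413051 (r,kernel):
  L0 @0x24[10] → 0x33007  P=1,RW=1,US=1,PS=0
  L1 @0x33[19] → 0x36007  P=1,RW=1,US=1,PS=0
  ✓ 0x36051  — 2 lookups

Entries read for #2: 2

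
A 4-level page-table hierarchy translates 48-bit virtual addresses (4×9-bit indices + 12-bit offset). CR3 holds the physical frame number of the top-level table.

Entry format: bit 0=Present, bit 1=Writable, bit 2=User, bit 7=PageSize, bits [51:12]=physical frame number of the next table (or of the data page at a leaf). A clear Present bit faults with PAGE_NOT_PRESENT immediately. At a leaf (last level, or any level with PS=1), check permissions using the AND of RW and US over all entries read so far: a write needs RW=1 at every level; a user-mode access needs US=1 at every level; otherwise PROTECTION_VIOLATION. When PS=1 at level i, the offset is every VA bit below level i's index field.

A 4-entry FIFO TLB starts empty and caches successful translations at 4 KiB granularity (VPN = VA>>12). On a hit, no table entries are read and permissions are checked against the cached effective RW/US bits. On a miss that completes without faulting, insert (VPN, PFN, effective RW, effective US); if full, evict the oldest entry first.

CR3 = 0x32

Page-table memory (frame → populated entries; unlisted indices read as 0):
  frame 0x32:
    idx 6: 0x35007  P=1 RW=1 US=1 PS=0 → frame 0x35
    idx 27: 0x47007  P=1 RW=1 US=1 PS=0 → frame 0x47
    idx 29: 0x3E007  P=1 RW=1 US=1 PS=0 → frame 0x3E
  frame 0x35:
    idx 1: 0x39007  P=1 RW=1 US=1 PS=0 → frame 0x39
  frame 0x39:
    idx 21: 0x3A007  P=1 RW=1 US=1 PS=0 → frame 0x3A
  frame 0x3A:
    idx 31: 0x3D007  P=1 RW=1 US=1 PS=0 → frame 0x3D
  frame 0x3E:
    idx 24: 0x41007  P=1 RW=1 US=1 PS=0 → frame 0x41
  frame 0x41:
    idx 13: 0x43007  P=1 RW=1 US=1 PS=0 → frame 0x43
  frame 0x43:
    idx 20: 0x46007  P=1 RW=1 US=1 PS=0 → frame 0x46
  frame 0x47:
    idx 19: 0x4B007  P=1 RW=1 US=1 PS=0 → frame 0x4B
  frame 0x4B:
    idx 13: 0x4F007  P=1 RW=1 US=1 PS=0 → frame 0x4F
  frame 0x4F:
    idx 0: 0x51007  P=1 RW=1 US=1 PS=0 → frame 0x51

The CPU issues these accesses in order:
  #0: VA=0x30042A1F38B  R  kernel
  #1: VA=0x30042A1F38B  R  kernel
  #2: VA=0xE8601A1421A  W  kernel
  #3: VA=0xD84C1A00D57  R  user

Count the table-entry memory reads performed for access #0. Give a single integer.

Per-access translation:
#0 VA=0x30042A1F38B (r,kernel):
  L0: frame=0x32 idx=6 entry=0x35007 [P=1 RW=1 US=1 PS=0]
  L1: frame=0x35 idx=1 entry=0x39007 [P=1 RW=1 US=1 PS=0]
  L2: frame=0x39 idx=21 entry=0x3A007 [P=1 RW=1 US=1 PS=0]
  L3: frame=0x3A idx=31 entry=0x3D007 [P=1 RW=1 US=1 PS=0]
  → PA=0x3D38B  (4 entries read)
#1 VA=0x30042A1F38B (r,kernel):
  TLB hit vpn=0x30042A1F → PA=0x3D38B
#2 VA=0xE8601A1421A (w,kernel):
  L0: frame=0x32 idx=29 entry=0x3E007 [P=1 RW=1 US=1 PS=0]
  L1: frame=0x3E idx=24 entry=0x41007 [P=1 RW=1 US=1 PS=0]
  L2: frame=0x41 idx=13 entry=0x43007 [P=1 RW=1 US=1 PS=0]
  L3: frame=0x43 idx=20 entry=0x46007 [P=1 RW=1 US=1 PS=0]
  → PA=0x4621A  (4 entries read)
#3 VA=0xD84C1A00D57 (r,user):
  L0: frame=0x32 idx=27 entry=0x47007 [P=1 RW=1 US=1 PS=0]
  L1: frame=0x47 idx=19 entry=0x4B007 [P=1 RW=1 US=1 PS=0]
  L2: frame=0x4B idx=13 entry=0x4F007 [P=1 RW=1 US=1 PS=0]
  L3: frame=0x4F idx=0 entry=0x51007 [P=1 RW=1 US=1 PS=0]
  → PA=0x51D57  (4 entries read)

Entries read for #0: 4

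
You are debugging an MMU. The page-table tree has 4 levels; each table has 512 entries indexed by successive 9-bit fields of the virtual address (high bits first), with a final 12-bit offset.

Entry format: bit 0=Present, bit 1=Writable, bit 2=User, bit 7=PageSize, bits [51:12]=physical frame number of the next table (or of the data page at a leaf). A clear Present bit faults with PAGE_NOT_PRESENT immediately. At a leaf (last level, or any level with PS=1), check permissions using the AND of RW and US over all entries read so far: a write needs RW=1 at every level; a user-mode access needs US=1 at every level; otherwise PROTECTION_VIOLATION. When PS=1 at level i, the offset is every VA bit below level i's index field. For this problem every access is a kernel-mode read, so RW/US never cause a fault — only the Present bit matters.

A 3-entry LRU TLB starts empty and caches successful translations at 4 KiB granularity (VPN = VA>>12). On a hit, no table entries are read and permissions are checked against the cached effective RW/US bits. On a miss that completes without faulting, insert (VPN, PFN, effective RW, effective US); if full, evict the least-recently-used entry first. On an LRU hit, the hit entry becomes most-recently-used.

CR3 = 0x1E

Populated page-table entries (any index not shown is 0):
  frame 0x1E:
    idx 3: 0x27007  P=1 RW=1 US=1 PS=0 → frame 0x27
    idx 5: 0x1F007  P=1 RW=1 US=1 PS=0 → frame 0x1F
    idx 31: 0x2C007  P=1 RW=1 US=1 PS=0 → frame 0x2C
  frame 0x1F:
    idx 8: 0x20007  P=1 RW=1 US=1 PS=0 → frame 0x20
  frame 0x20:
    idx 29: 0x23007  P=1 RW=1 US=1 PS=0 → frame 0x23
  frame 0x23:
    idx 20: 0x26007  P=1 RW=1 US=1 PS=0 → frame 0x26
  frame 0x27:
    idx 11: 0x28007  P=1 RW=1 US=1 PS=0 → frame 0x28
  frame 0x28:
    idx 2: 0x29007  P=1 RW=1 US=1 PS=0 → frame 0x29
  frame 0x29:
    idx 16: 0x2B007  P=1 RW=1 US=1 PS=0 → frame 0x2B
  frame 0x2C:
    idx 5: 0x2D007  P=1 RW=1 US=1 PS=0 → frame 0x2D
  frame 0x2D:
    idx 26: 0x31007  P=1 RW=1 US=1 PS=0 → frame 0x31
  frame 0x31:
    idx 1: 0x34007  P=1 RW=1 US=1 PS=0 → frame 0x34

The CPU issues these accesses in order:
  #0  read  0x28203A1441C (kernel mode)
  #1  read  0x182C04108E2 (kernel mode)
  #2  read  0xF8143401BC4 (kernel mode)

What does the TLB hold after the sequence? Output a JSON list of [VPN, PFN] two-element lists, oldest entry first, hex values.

Per-access translation:
#0 VA=0x28203A1441C (r,kernel):
  L0: frame=0x1E idx=5 entry=0x1F007 [P=1 RW=1 US=1 PS=0]
  L1: frame=0x1F idx=8 entry=0x20007 [P=1 RW=1 US=1 PS=0]
  L2: frame=0x20 idx=29 entry=0x23007 [P=1 RW=1 US=1 PS=0]
  L3: frame=0x23 idx=20 entry=0x26007 [P=1 RW=1 US=1 PS=0]
  ✓ 0x2641C  — 4 lookups
#1 VA=0x182C04108E2 (r,kernel):
  L0: frame=0x1E idx=3 entry=0x27007 [P=1 RW=1 US=1 PS=0]
  L1: frame=0x27 idx=11 entry=0x28007 [P=1 RW=1 US=1 PS=0]
  L2: frame=0x28 idx=2 entry=0x29007 [P=1 RW=1 US=1 PS=0]
  L3: frame=0x29 idx=16 entry=0x2B007 [P=1 RW=1 US=1 PS=0]
  ✓ 0x2B8E2  — 4 lookups
#2 VA=0xF8143401BC4 (r,kernel):
  L0: frame=0x1E idx=31 entry=0x2C007 [P=1 RW=1 US=1 PS=0]
  L1: frame=0x2C idx=5 entry=0x2D007 [P=1 RW=1 US=1 PS=0]
  L2: frame=0x2D idx=26 entry=0x31007 [P=1 RW=1 US=1 PS=0]
  L3: frame=0x31 idx=1 entry=0x34007 [P=1 RW=1 US=1 PS=0]
  ✓ 0x34BC4  — 4 lookups

TLB: [["0x28203A14", "0x26"], ["0x182C0410", "0x2B"], ["0xF8143401", "0x34"]]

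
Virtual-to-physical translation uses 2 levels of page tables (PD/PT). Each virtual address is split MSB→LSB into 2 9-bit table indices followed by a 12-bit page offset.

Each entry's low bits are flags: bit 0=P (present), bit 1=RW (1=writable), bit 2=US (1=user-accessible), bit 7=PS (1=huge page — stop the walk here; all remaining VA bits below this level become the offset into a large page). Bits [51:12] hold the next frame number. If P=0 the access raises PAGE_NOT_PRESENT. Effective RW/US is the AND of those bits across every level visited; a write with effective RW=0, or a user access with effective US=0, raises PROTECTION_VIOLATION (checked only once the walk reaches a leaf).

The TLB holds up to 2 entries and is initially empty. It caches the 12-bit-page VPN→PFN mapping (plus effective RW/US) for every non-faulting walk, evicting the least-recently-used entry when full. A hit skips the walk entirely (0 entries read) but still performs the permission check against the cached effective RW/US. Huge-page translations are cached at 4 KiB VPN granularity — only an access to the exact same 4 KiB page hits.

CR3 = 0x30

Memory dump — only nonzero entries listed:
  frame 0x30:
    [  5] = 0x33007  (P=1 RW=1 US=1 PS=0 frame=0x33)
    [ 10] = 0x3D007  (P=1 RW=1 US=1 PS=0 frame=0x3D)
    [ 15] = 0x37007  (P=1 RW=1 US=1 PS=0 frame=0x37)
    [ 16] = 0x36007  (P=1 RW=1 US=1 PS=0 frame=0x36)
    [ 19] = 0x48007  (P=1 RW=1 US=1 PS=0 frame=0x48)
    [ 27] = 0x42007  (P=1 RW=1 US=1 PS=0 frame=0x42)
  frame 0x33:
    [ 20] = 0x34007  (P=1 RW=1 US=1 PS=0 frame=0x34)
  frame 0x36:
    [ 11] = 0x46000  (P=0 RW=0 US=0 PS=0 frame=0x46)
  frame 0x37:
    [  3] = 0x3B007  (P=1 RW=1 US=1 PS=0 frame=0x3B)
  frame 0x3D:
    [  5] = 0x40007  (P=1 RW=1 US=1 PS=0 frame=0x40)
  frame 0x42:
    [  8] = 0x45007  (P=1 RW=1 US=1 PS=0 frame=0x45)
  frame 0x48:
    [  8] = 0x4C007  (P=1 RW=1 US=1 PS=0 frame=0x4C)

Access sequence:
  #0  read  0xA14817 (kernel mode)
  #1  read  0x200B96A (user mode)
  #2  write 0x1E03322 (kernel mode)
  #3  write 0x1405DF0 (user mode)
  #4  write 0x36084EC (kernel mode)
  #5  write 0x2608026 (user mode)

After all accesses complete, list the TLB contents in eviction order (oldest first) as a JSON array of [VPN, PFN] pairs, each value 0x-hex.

Trace:
#0 VA=0xA14817 (r,kernel):
  L0: frame=0x30 idx=5 entry=0x33007 [P=1 RW=1 US=1 PS=0]
  L1: frame=0x33 idx=20 entry=0x34007 [P=1 RW=1 US=1 PS=0]
  ✓ 0x34817  — 2 lookups
#1 VA=0x200B96A (r,user):
  L0: frame=0x30 idx=16 entry=0x36007 [P=1 RW=1 US=1 PS=0]
  L1: frame=0x36 idx=11 entry=0x46000 [P=0 RW=0 US=0 PS=0]
  ⇒ fault: PAGE_NOT_PRESENT  — 2 lookups
#2 VA=0x1E03322 (w,kernel):
  L0: frame=0x30 idx=15 entry=0x37007 [P=1 RW=1 US=1 PS=0]
  L1: frame=0x37 idx=3 entry=0x3B007 [P=1 RW=1 US=1 PS=0]
  ✓ 0x3B322  — 2 lookups
#3 VA=0x1405DF0 (w,user):
  L0: frame=0x30 idx=10 entry=0x3D007 [P=1 RW=1 US=1 PS=0]
  L1: frame=0x3D idx=5 entry=0x40007 [P=1 RW=1 US=1 PS=0]
  ✓ 0x40DF0  — 2 lookups
#4 VA=0x36084EC (w,kernel):
  L0: frame=0x30 idx=27 entry=0x42007 [P=1 RW=1 US=1 PS=0]
  L1: frame=0x42 idx=8 entry=0x45007 [P=1 RW=1 US=1 PS=0]
  ✓ 0x454EC  — 2 lookups
#5 VA=0x2608026 (w,user):
  L0: frame=0x30 idx=19 entry=0x48007 [P=1 RW=1 US=1 PS=0]
  L1: frame=0x48 idx=8 entry=0x4C007 [P=1 RW=1 US=1 PS=0]
  ✓ 0x4C026  — 2 lookups

TLB: [["0x3608", "0x45"], ["0x2608", "0x4C"]]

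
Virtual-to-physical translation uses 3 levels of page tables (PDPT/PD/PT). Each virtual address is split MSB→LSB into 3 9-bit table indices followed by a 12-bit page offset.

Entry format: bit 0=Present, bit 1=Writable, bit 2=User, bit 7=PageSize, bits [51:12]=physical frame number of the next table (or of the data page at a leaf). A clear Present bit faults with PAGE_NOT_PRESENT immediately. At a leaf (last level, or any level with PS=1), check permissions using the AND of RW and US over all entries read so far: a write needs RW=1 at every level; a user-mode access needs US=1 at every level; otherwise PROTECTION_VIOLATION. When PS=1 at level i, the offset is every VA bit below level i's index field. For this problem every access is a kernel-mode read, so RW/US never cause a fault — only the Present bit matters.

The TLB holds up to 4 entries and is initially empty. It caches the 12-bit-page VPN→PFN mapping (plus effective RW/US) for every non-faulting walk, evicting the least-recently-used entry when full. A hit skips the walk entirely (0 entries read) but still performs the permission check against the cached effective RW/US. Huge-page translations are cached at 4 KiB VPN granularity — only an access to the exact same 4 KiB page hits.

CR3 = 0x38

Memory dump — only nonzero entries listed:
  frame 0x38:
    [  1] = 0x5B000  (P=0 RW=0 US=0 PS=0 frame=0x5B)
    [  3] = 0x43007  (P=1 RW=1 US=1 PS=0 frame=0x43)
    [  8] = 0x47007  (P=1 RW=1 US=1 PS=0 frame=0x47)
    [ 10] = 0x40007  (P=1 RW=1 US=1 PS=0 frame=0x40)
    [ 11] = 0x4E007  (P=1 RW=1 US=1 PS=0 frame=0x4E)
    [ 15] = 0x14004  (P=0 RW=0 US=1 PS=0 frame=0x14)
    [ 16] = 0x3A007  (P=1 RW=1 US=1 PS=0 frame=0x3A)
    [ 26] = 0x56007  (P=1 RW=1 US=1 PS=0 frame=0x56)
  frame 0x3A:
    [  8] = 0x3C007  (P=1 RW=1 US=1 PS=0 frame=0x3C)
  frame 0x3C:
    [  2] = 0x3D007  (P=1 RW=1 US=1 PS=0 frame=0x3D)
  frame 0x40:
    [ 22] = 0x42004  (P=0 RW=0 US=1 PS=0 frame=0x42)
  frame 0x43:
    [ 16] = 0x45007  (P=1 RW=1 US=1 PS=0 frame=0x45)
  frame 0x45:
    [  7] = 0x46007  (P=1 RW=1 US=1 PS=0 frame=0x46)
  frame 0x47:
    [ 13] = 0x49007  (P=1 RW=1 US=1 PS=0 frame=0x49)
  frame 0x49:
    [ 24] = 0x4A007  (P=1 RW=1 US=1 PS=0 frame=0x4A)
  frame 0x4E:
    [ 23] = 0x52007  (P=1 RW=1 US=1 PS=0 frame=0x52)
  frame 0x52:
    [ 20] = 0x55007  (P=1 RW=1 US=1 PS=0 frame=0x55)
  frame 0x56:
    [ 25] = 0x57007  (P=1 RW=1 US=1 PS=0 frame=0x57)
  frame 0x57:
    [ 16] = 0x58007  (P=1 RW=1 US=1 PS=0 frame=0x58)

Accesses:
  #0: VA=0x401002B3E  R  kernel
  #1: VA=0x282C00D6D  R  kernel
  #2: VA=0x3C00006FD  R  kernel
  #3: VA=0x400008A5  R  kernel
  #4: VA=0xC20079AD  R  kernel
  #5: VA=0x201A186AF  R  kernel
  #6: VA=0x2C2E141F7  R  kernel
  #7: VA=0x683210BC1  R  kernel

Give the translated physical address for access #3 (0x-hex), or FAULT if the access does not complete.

Trace:
#0 VA=0x401002B3E (r,kernel):
  [0] read 0x38 idx=16: raw=0x3A007 flags P=1 W=1 U=1 S=0
  [1] read 0x3A idx=8: raw=0x3C007 flags P=1 W=1 U=1 S=0
  [2] read 0x3C idx=2: raw=0x3D007 flags P=1 W=1 U=1 S=0
  ⇒ phys 0x3DB3E  [3 reads]
#1 VA=0x282C00D6D (r,kernel):
  [0] read 0x38 idx=10: raw=0x40007 flags P=1 W=1 U=1 S=0
  [1] read 0x40 idx=22: raw=0x42004 flags P=0 W=0 U=1 S=0
  ✗ PAGE_NOT_PRESENT  [2 reads]
#2 VA=0x3C00006FD (r,kernel):
  [0] read 0x38 idx=15: raw=0x14004 flags P=0 W=0 U=1 S=0
  ✗ PAGE_NOT_PRESENT  [1 reads]
#3 VA=0x400008A5 (r,kernel):
  [0] read 0x38 idx=1: raw=0x5B000 flags P=0 W=0 U=0 S=0
  ✗ PAGE_NOT_PRESENT  [1 reads]
#4 VA=0xC20079AD (r,kernel):
  [0] read 0x38 idx=3: raw=0x43007 flags P=1 W=1 U=1 S=0
  [1] read 0x43 idx=16: raw=0x45007 flags P=1 W=1 U=1 S=0
  [2] read 0x45 idx=7: raw=0x46007 flags P=1 W=1 U=1 S=0
  ⇒ phys 0x469AD  [3 reads]
#5 VA=0x201A186AF (r,kernel):
  [0] read 0x38 idx=8: raw=0x47007 flags P=1 W=1 U=1 S=0
  [1] read 0x47 idx=13: raw=0x49007 flags P=1 W=1 U=1 S=0
  [2] read 0x49 idx=24: raw=0x4A007 flags P=1 W=1 U=1 S=0
  ⇒ phys 0x4A6AF  [3 reads]
#6 VA=0x2C2E141F7 (r,kernel):
  [0] read 0x38 idx=11: raw=0x4E007 flags P=1 W=1 U=1 S=0
  [1] read 0x4E idx=23: raw=0x52007 flags P=1 W=1 U=1 S=0
  [2] read 0x52 idx=20: raw=0x55007 flags P=1 W=1 U=1 S=0
  ⇒ phys 0x551F7  [3 reads]
#7 VA=0x683210BC1 (r,kernel):
  [0] read 0x38 idx=26: raw=0x56007 flags P=1 W=1 U=1 S=0
  [1] read 0x56 idx=25: raw=0x57007 flags P=1 W=1 U=1 S=0
  [2] read 0x57 idx=16: raw=0x58007 flags P=1 W=1 U=1 S=0
  ⇒ phys 0x58BC1  [3 reads]

Access #3 PA: FAULT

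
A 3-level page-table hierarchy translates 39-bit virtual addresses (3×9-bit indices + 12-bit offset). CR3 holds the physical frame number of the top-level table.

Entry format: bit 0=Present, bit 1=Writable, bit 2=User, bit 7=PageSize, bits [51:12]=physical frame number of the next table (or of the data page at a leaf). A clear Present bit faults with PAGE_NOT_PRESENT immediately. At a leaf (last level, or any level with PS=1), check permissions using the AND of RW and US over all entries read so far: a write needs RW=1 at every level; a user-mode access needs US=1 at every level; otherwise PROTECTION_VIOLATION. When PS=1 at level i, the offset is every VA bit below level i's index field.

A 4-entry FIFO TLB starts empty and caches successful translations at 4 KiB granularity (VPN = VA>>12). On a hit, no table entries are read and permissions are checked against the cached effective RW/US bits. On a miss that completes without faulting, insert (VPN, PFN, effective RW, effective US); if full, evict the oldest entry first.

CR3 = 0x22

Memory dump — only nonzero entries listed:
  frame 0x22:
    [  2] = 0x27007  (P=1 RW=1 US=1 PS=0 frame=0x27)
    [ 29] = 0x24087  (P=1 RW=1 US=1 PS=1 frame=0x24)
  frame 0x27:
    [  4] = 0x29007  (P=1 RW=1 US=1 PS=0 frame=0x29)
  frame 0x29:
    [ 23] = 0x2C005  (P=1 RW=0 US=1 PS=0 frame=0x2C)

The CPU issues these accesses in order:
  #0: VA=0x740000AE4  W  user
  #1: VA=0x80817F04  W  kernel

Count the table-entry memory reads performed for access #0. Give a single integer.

Trace:
#0 VA=0x740000AE4 (w,user):
  L0: frame=0x22 idx=29 entry=0x24087 [P=1 RW=1 US=1 PS=1]
  ✓ 0x24AE4 (huge @L0)  — 1 lookups
#1 VA=0x80817F04 (w,kernel):
  L0: frame=0x22 idx=2 entry=0x27007 [P=1 RW=1 US=1 PS=0]
  L1: frame=0x27 idx=4 entry=0x29007 [P=1 RW=1 US=1 PS=0]
  L2: frame=0x29 idx=23 entry=0x2C005 [P=1 RW=0 US=1 PS=0]
  ⇒ fault: PROTECTION_VIOLATION  — 3 lookups

Entries read for #0: 1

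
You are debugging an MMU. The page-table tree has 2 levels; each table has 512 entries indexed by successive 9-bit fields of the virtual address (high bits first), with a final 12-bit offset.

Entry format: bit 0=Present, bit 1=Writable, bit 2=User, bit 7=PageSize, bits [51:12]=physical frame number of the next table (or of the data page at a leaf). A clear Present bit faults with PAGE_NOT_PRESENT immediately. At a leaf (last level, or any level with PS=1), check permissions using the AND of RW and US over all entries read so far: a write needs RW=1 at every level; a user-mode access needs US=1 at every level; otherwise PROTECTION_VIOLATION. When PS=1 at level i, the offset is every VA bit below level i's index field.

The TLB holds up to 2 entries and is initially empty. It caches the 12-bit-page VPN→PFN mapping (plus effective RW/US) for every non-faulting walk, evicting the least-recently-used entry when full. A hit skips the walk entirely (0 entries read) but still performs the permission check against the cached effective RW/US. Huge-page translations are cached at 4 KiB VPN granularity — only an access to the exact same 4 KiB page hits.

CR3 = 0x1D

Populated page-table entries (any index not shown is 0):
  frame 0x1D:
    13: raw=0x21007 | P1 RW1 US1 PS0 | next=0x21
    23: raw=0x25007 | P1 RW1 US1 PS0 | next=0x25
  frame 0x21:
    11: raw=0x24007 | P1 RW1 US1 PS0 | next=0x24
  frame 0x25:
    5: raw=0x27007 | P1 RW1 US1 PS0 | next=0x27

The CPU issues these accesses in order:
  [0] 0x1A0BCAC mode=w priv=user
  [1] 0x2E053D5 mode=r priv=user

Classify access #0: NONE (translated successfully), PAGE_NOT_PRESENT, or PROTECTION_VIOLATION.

Per-access translation:
#0 VA=0x1A0BCAC (w,user):
  [0] read 0x1D idx=13: raw=0x21007 flags P=1 W=1 U=1 S=0
  [1] read 0x21 idx=11: raw=0x24007 flags P=1 W=1 U=1 S=0
  → PA=0x24CAC  (2 entries read)
#1 VA=0x2E053D5 (r,user):
  [0] read 0x1D idx=23: raw=0x25007 flags P=1 W=1 U=1 S=0
  [1] read 0x25 idx=5: raw=0x27007 flags P=1 W=1 U=1 S=0
  → PA=0x273D5  (2 entries read)

Access #0 fault: NONE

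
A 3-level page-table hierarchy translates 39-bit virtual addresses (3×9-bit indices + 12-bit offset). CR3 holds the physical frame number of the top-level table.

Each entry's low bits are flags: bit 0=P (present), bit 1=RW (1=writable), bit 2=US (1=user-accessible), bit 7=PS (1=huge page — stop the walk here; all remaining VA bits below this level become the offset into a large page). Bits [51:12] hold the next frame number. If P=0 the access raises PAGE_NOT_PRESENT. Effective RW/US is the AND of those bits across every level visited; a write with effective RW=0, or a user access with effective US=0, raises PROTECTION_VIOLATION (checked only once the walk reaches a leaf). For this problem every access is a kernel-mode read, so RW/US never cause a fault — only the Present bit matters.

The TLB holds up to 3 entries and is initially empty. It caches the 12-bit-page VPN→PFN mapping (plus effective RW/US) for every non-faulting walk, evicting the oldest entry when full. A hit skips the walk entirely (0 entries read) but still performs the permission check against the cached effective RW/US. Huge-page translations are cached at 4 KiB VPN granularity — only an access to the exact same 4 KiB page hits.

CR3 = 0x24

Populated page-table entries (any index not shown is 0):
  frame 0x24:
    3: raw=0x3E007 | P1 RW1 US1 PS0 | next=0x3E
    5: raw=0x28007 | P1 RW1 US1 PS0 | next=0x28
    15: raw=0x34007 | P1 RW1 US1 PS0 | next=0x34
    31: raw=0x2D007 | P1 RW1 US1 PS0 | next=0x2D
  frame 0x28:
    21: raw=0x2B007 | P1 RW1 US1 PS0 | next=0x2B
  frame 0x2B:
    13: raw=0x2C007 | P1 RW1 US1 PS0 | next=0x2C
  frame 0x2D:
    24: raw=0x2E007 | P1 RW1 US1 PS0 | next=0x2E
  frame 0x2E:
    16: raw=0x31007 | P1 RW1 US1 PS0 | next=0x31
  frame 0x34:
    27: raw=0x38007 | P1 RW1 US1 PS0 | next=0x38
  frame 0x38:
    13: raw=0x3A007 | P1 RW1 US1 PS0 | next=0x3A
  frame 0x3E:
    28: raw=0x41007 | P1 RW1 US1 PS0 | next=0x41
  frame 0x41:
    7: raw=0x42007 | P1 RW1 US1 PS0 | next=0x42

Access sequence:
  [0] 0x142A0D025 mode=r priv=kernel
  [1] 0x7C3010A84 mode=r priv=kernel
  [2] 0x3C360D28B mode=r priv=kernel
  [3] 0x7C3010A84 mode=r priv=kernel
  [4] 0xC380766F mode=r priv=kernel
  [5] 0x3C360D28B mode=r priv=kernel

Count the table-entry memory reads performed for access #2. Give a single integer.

Trace:
#0 VA=0x142A0D025 (r,kernel):
  lvl0: tbl 0x24, slot 5 ⇒ 0x28007 (P1/RW1/US1/PS0)
  lvl1: tbl 0x28, slot 21 ⇒ 0x2B007 (P1/RW1/US1/PS0)
  lvl2: tbl 0x2B, slot 13 ⇒ 0x2C007 (P1/RW1/US1/PS0)
  ⇒ phys 0x2C025  [3 reads]
#1 VA=0x7C3010A84 (r,kernel):
  lvl0: tbl 0x24, slot 31 ⇒ 0x2D007 (P1/RW1/US1/PS0)
  lvl1: tbl 0x2D, slot 24 ⇒ 0x2E007 (P1/RW1/US1/PS0)
  lvl2: tbl 0x2E, slot 16 ⇒ 0x31007 (P1/RW1/US1/PS0)
  ⇒ phys 0x31A84  [3 reads]
#2 VA=0x3C360D28B (r,kernel):
  lvl0: tbl 0x24, slot 15 ⇒ 0x34007 (P1/RW1/US1/PS0)
  lvl1: tbl 0x34, slot 27 ⇒ 0x38007 (P1/RW1/US1/PS0)
  lvl2: tbl 0x38, slot 13 ⇒ 0x3A007 (P1/RW1/US1/PS0)
  ⇒ phys 0x3A28B  [3 reads]
#3 VA=0x7C3010A84 (r,kernel):
  TLB hit vpn=0x7C3010 → PA=0x31A84
#4 VA=0xC380766F (r,kernel):
  lvl0: tbl 0x24, slot 3 ⇒ 0x3E007 (P1/RW1/US1/PS0)
  lvl1: tbl 0x3E, slot 28 ⇒ 0x41007 (P1/RW1/US1/PS0)
  lvl2: tbl 0x41, slot 7 ⇒ 0x42007 (P1/RW1/US1/PS0)
  ⇒ phys 0x4266F  [3 reads]
#5 VA=0x3C360D28B (r,kernel):
  TLB hit vpn=0x3C360D → PA=0x3A28B

Entries read for #2: 3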